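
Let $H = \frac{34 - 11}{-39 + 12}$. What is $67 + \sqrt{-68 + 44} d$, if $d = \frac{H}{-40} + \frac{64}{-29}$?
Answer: $67 - \frac{68453 i \sqrt{6}}{15660} \approx 67.0 - 10.707 i$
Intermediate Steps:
$H = - \frac{23}{27}$ ($H = \frac{23}{-27} = 23 \left(- \frac{1}{27}\right) = - \frac{23}{27} \approx -0.85185$)
$d = - \frac{68453}{31320}$ ($d = - \frac{23}{27 \left(-40\right)} + \frac{64}{-29} = \left(- \frac{23}{27}\right) \left(- \frac{1}{40}\right) + 64 \left(- \frac{1}{29}\right) = \frac{23}{1080} - \frac{64}{29} = - \frac{68453}{31320} \approx -2.1856$)
$67 + \sqrt{-68 + 44} d = 67 + \sqrt{-68 + 44} \left(- \frac{68453}{31320}\right) = 67 + \sqrt{-24} \left(- \frac{68453}{31320}\right) = 67 + 2 i \sqrt{6} \left(- \frac{68453}{31320}\right) = 67 - \frac{68453 i \sqrt{6}}{15660}$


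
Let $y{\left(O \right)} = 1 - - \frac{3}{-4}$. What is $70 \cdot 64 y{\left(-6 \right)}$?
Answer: $1120$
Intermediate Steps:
$y{\left(O \right)} = \frac{1}{4}$ ($y{\left(O \right)} = 1 - \left(-3\right) \left(- \frac{1}{4}\right) = 1 - \frac{3}{4} = \frac{1}{4}$)
$70 \cdot 64 y{\left(-6 \right)} = 70 \cdot 64 \cdot \frac{1}{4} = 4480 \cdot \frac{1}{4} = 1120$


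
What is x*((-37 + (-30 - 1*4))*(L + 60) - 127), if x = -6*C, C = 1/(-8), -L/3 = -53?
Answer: -11757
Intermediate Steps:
L = 159 (L = -3*(-53) = 159)
C = -⅛ ≈ -0.12500
x = ¾ (x = -6*(-⅛) = ¾ ≈ 0.75000)
x*((-37 + (-30 - 1*4))*(L + 60) - 127) = 3*((-37 + (-30 - 1*4))*(159 + 60) - 127)/4 = 3*((-37 + (-30 - 4))*219 - 127)/4 = 3*((-37 - 34)*219 - 127)/4 = 3*(-71*219 - 127)/4 = 3*(-15549 - 127)/4 = (¾)*(-15676) = -11757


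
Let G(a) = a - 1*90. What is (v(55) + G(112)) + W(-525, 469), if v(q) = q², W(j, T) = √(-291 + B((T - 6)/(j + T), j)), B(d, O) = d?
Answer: 3047 + I*√234626/28 ≈ 3047.0 + 17.299*I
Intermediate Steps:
G(a) = -90 + a (G(a) = a - 90 = -90 + a)
W(j, T) = √(-291 + (-6 + T)/(T + j)) (W(j, T) = √(-291 + (T - 6)/(j + T)) = √(-291 + (-6 + T)/(T + j)))
(v(55) + G(112)) + W(-525, 469) = (55² + (-90 + 112)) + √((-6 - 291*(-525) - 290*469)/(469 - 525)) = (3025 + 22) + √((-6 + 152775 - 136010)/(-56)) = 3047 + √(-1/56*16759) = 3047 + √(-16759/56) = 3047 + I*√234626/28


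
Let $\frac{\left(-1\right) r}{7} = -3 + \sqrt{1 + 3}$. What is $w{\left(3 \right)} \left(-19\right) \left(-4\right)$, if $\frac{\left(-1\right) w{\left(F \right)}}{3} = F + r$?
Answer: $-2280$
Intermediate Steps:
$r = 7$ ($r = - 7 \left(-3 + \sqrt{1 + 3}\right) = - 7 \left(-3 + \sqrt{4}\right) = - 7 \left(-3 + 2\right) = \left(-7\right) \left(-1\right) = 7$)
$w{\left(F \right)} = -21 - 3 F$ ($w{\left(F \right)} = - 3 \left(F + 7\right) = - 3 \left(7 + F\right) = -21 - 3 F$)
$w{\left(3 \right)} \left(-19\right) \left(-4\right) = \left(-21 - 9\right) \left(-19\right) \left(-4\right) = \left(-30\right) \left(-19\right) \left(-4\right) = 570 \left(-4\right) = -2280$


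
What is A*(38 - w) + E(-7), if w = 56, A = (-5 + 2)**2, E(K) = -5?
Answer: -167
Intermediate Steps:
A = 9 (A = (-3)**2 = 9)
A*(38 - w) + E(-7) = 9*(38 - 1*56) - 5 = 9*(38 - 56) - 5 = 9*(-18) - 5 = -162 - 5 = -167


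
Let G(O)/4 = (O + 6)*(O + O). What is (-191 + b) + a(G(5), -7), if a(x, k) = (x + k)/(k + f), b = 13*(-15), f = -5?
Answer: -5065/12 ≈ -422.08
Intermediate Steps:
b = -195
G(O) = 8*O*(6 + O) (G(O) = 4*((O + 6)*(O + O)) = 4*((6 + O)*(2*O)) = 4*(2*O*(6 + O)) = 8*O*(6 + O))
a(x, k) = (k + x)/(-5 + k) (a(x, k) = (x + k)/(k - 5) = (k + x)/(-5 + k))
(-191 + b) + a(G(5), -7) = (-191 - 195) + (-7 + 8*5*(6 + 5))/(-5 - 7) = -386 + (-7 + 8*5*11)/(-12) = -386 - (-7 + 440)/12 = -386 - 1/12*433 = -386 - 433/12 = -5065/12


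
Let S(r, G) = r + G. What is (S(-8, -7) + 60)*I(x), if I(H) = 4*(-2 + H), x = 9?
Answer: 1260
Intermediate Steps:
I(H) = -8 + 4*H
S(r, G) = G + r
(S(-8, -7) + 60)*I(x) = ((-7 - 8) + 60)*(-8 + 4*9) = (-15 + 60)*(-8 + 36) = 45*28 = 1260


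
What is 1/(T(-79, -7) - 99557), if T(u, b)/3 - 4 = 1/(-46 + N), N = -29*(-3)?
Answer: -41/4081342 ≈ -1.0046e-5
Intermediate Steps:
N = 87
T(u, b) = 495/41 (T(u, b) = 12 + 3/(-46 + 87) = 12 + 3/41 = 495/41)
1/(T(-79, -7) - 99557) = 1/(495/41 - 99557) = 1/(-4081342/41) = -41/4081342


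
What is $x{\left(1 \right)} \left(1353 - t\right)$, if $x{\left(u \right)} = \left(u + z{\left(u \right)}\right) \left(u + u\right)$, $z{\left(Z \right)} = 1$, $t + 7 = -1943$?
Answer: $13212$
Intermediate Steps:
$t = -1950$ ($t = -7 - 1943 = -1950$)
$x{\left(u \right)} = 2 u \left(1 + u\right)$ ($x{\left(u \right)} = \left(u + 1\right) \left(u + u\right) = \left(1 + u\right) 2 u = 2 u \left(1 + u\right)$)
$x{\left(1 \right)} \left(1353 - t\right) = 2 \cdot 1 \left(1 + 1\right) \left(1353 - -1950\right) = 2 \cdot 1 \cdot 2 \left(1353 + 1950\right) = 4 \cdot 3303 = 13212$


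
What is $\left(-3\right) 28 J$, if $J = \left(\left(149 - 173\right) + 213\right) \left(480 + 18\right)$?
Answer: $-7906248$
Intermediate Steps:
$J = 94122$ ($J = \left(\left(149 - 173\right) + 213\right) 498 = \left(-24 + 213\right) 498 = 189 \cdot 498 = 94122$)
$\left(-3\right) 28 J = \left(-3\right) 28 \cdot 94122 = \left(-84\right) 94122 = -7906248$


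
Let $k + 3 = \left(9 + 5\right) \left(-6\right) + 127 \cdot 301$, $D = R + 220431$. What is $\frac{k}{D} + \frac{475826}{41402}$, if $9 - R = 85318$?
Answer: $\frac{16468408263}{1398580261} \approx 11.775$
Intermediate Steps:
$R = -85309$ ($R = 9 - 85318 = -85309$)
$D = 135122$ ($D = -85309 + 220431 = 135122$)
$k = 38140$ ($k = -3 + \left(\left(9 + 5\right) \left(-6\right) + 127 \cdot 301\right) = -3 + \left(14 \left(-6\right) + 38227\right) = -3 + \left(-84 + 38227\right) = -3 + 38143 = 38140$)
$\frac{k}{D} + \frac{475826}{41402} = \frac{38140}{135122} + \frac{475826}{41402} = 38140 \cdot \frac{1}{135122} + 475826 \cdot \frac{1}{41402} = \frac{19070}{67561} + \frac{237913}{20701} = \frac{16468408263}{1398580261}$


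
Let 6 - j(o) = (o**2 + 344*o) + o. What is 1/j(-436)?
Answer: -1/39670 ≈ -2.5208e-5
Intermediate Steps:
j(o) = 6 - o**2 - 345*o (j(o) = 6 - ((o**2 + 344*o) + o) = 6 - (o**2 + 345*o) = 6 + (-o**2 - 345*o) = 6 - o**2 - 345*o)
1/j(-436) = 1/(6 - 1*(-436)**2 - 345*(-436)) = 1/(6 - 1*190096 + 150420) = 1/(6 - 190096 + 150420) = 1/(-39670) = -1/39670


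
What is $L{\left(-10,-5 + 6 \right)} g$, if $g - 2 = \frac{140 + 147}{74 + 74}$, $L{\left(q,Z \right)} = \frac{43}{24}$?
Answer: $\frac{25069}{3552} \approx 7.0577$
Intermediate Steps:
$L{\left(q,Z \right)} = \frac{43}{24}$ ($L{\left(q,Z \right)} = 43 \cdot \frac{1}{24} = \frac{43}{24}$)
$g = \frac{583}{148}$ ($g = 2 + \frac{140 + 147}{74 + 74} = 2 + \frac{287}{148} = \frac{583}{148} \approx 3.9392$)
$L{\left(-10,-5 + 6 \right)} g = \frac{43}{24} \cdot \frac{583}{148} = \frac{25069}{3552}$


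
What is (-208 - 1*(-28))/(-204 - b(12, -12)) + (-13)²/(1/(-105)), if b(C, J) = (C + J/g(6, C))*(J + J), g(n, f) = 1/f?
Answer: -4986330/281 ≈ -17745.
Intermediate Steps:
g(n, f) = 1/f
b(C, J) = 2*J*(C + C*J) (b(C, J) = (C + J/(1/C))*(J + J) = (C + J*C)*(2*J) = (C + C*J)*(2*J) = 2*J*(C + C*J))
(-208 - 1*(-28))/(-204 - b(12, -12)) + (-13)²/(1/(-105)) = (-208 - 1*(-28))/(-204 - 2*12*(-12)*(1 - 12)) + (-13)²/(1/(-105)) = (-208 + 28)/(-204 - 2*12*(-12)*(-11)) + 169/(-1/105) = -180/(-204 - 1*3168) + 169*(-105) = -180/(-204 - 3168) - 17745 = -180/(-3372) - 17745 = -180*(-1/3372) - 17745 = 15/281 - 17745 = -4986330/281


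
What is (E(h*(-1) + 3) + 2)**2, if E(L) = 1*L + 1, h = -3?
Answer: 81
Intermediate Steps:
E(L) = 1 + L (E(L) = L + 1 = 1 + L)
(E(h*(-1) + 3) + 2)**2 = ((1 + (-3*(-1) + 3)) + 2)**2 = ((1 + (3 + 3)) + 2)**2 = ((1 + 6) + 2)**2 = (7 + 2)**2 = 9**2 = 81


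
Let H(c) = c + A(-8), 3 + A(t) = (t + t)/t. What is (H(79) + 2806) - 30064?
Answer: -27180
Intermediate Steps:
A(t) = -1 (A(t) = -3 + (t + t)/t = -3 + (2*t)/t = -3 + 2 = -1)
H(c) = -1 + c (H(c) = c - 1 = -1 + c)
(H(79) + 2806) - 30064 = ((-1 + 79) + 2806) - 30064 = (78 + 2806) - 30064 = 2884 - 30064 = -27180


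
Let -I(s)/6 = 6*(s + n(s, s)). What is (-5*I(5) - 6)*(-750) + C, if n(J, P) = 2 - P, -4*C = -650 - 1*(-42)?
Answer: -265348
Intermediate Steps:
C = 152 (C = -(-650 - 1*(-42))/4 = -(-650 + 42)/4 = -¼*(-608) = 152)
I(s) = -72 (I(s) = -36*(s + (2 - s)) = -36*2 = -6*12 = -72)
(-5*I(5) - 6)*(-750) + C = (-5*(-72) - 6)*(-750) + 152 = (360 - 6)*(-750) + 152 = 354*(-750) + 152 = -265500 + 152 = -265348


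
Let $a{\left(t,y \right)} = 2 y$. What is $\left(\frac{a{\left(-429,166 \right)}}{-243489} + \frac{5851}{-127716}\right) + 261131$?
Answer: $\frac{2706834810365131}{10365813708} \approx 2.6113 \cdot 10^{5}$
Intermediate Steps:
$\left(\frac{a{\left(-429,166 \right)}}{-243489} + \frac{5851}{-127716}\right) + 261131 = \left(\frac{2 \cdot 166}{-243489} + \frac{5851}{-127716}\right) + 261131 = \left(332 \left(- \frac{1}{243489}\right) + 5851 \left(- \frac{1}{127716}\right)\right) + 261131 = \left(- \frac{332}{243489} - \frac{5851}{127716}\right) + 261131 = - \frac{489018617}{10365813708} + 261131 = \frac{2706834810365131}{10365813708}$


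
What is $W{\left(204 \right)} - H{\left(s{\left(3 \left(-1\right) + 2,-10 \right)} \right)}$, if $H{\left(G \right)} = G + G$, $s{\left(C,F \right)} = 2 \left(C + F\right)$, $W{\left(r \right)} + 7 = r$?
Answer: $241$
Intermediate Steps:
$W{\left(r \right)} = -7 + r$
$s{\left(C,F \right)} = 2 C + 2 F$
$H{\left(G \right)} = 2 G$
$W{\left(204 \right)} - H{\left(s{\left(3 \left(-1\right) + 2,-10 \right)} \right)} = \left(-7 + 204\right) - 2 \left(2 \left(3 \left(-1\right) + 2\right) + 2 \left(-10\right)\right) = 197 - 2 \left(2 \left(-3 + 2\right) - 20\right) = 197 - 2 \left(2 \left(-1\right) - 20\right) = 197 - 2 \left(-2 - 20\right) = 197 - 2 \left(-22\right) = 197 - -44 = 197 + 44 = 241$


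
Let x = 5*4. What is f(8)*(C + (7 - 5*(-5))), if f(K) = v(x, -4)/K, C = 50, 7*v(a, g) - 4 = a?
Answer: 246/7 ≈ 35.143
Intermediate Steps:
x = 20
v(a, g) = 4/7 + a/7
f(K) = 24/(7*K) (f(K) = (4/7 + (⅐)*20)/K = (4/7 + 20/7)/K = 24/(7*K))
f(8)*(C + (7 - 5*(-5))) = ((24/7)/8)*(50 + (7 - 5*(-5))) = ((24/7)*(⅛))*(50 + (7 + 25)) = 3*(50 + 32)/7 = (3/7)*82 = 246/7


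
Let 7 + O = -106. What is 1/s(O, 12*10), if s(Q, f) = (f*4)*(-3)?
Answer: -1/1440 ≈ -0.00069444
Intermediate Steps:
O = -113 (O = -7 - 106 = -113)
s(Q, f) = -12*f (s(Q, f) = (4*f)*(-3) = -12*f)
1/s(O, 12*10) = 1/(-144*10) = 1/(-12*120) = 1/(-1440) = -1/1440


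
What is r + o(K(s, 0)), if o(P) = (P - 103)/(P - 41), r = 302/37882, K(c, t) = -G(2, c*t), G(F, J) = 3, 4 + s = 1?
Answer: 1007195/416702 ≈ 2.4171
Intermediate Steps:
s = -3 (s = -4 + 1 = -3)
K(c, t) = -3 (K(c, t) = -1*3 = -3)
r = 151/18941 (r = 302*(1/37882) = 151/18941 ≈ 0.0079721)
o(P) = (-103 + P)/(-41 + P)
r + o(K(s, 0)) = 151/18941 + (-103 - 3)/(-41 - 3) = 151/18941 - 106/(-44) = 151/18941 - 1/44*(-106) = 151/18941 + 53/22 = 1007195/416702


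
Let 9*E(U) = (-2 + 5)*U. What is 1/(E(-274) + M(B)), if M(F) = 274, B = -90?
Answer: 3/548 ≈ 0.0054745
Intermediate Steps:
E(U) = U/3 (E(U) = ((-2 + 5)*U)/9 = (3*U)/9 = U/3)
1/(E(-274) + M(B)) = 1/((⅓)*(-274) + 274) = 1/(-274/3 + 274) = 1/(548/3) = 3/548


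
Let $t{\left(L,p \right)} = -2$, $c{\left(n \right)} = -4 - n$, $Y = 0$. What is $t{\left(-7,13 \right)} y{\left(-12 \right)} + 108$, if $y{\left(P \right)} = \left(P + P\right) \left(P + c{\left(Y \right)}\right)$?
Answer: $-660$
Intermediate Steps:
$y{\left(P \right)} = 2 P \left(-4 + P\right)$ ($y{\left(P \right)} = \left(P + P\right) \left(P - 4\right) = 2 P \left(P + \left(-4 + 0\right)\right) = 2 P \left(P - 4\right) = 2 P \left(-4 + P\right)$)
$t{\left(-7,13 \right)} y{\left(-12 \right)} + 108 = - 2 \cdot 2 \left(-12\right) \left(-4 - 12\right) + 108 = - 2 \cdot 2 \left(-12\right) \left(-16\right) + 108 = \left(-2\right) 384 + 108 = -768 + 108 = -660$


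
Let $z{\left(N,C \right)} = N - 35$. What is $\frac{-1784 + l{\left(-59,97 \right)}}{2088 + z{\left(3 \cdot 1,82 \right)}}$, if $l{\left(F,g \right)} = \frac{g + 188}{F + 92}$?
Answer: $- \frac{19529}{22616} \approx -0.8635$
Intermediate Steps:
$z{\left(N,C \right)} = -35 + N$ ($z{\left(N,C \right)} = N - 35 = -35 + N$)
$l{\left(F,g \right)} = \frac{188 + g}{92 + F}$
$\frac{-1784 + l{\left(-59,97 \right)}}{2088 + z{\left(3 \cdot 1,82 \right)}} = \frac{-1784 + \frac{188 + 97}{92 - 59}}{2088 + \left(-35 + 3 \cdot 1\right)} = \frac{-1784 + \frac{1}{33} \cdot 285}{2088 + \left(-35 + 3\right)} = \frac{-1784 + \frac{1}{33} \cdot 285}{2088 - 32} = \frac{-1784 + \frac{95}{11}}{2056} = \left(- \frac{19529}{11}\right) \frac{1}{2056} = - \frac{19529}{22616}$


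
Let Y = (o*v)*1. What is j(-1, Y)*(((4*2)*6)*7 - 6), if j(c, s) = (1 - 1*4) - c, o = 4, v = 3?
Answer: -660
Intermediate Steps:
Y = 12 (Y = (4*3)*1 = 12*1 = 12)
j(c, s) = -3 - c (j(c, s) = (1 - 4) - c = -3 - c)
j(-1, Y)*(((4*2)*6)*7 - 6) = (-3 - 1*(-1))*(((4*2)*6)*7 - 6) = (-3 + 1)*((8*6)*7 - 6) = -2*(48*7 - 6) = -2*(336 - 6) = -2*330 = -660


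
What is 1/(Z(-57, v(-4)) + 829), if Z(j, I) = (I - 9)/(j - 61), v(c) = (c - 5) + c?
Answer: 59/48922 ≈ 0.0012060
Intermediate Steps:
v(c) = -5 + 2*c (v(c) = (-5 + c) + c = -5 + 2*c)
Z(j, I) = (-9 + I)/(-61 + j)
1/(Z(-57, v(-4)) + 829) = 1/((-9 + (-5 + 2*(-4)))/(-61 - 57) + 829) = 1/((-9 + (-5 - 8))/(-118) + 829) = 1/(-(-9 - 13)/118 + 829) = 1/(-1/118*(-22) + 829) = 1/(11/59 + 829) = 1/(48922/59) = 59/48922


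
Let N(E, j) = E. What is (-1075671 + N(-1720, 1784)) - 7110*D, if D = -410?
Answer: 1837709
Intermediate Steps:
(-1075671 + N(-1720, 1784)) - 7110*D = (-1075671 - 1720) - 7110*(-410) = -1077391 + 2915100 = 1837709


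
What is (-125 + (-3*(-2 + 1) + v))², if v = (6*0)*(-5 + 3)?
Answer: 14884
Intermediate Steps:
v = 0 (v = 0*(-2) = 0)
(-125 + (-3*(-2 + 1) + v))² = (-125 + (-3*(-2 + 1) + 0))² = (-125 + (-3*(-1) + 0))² = (-125 + (3 + 0))² = (-125 + 3)² = (-122)² = 14884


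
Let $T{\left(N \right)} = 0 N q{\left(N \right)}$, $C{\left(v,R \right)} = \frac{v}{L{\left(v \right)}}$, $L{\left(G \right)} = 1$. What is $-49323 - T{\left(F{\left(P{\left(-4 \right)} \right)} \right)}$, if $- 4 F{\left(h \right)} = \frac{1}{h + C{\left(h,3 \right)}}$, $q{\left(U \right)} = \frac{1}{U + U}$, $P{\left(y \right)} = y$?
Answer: $-49323$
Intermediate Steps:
$C{\left(v,R \right)} = v$ ($C{\left(v,R \right)} = \frac{v}{1} = v 1 = v$)
$q{\left(U \right)} = \frac{1}{2 U}$
$F{\left(h \right)} = - \frac{1}{8 h}$ ($F{\left(h \right)} = - \frac{1}{4 \left(h + h\right)} = - \frac{1}{4 \cdot 2 h} = - \frac{\frac{1}{2} \frac{1}{h}}{4} = - \frac{1}{8 h}$)
$T{\left(N \right)} = 0$ ($T{\left(N \right)} = 0 N \frac{1}{2 N} = 0 \frac{1}{2 N} = 0$)
$-49323 - T{\left(F{\left(P{\left(-4 \right)} \right)} \right)} = -49323 - 0 = -49323 + 0 = -49323$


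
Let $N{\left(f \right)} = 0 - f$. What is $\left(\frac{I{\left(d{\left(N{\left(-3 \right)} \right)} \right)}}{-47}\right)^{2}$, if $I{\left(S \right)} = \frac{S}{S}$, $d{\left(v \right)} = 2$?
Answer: $\frac{1}{2209} \approx 0.00045269$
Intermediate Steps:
$N{\left(f \right)} = - f$
$I{\left(S \right)} = 1$
$\left(\frac{I{\left(d{\left(N{\left(-3 \right)} \right)} \right)}}{-47}\right)^{2} = \left(1 \frac{1}{-47}\right)^{2} = \left(1 \left(- \frac{1}{47}\right)\right)^{2} = \left(- \frac{1}{47}\right)^{2} = \frac{1}{2209}$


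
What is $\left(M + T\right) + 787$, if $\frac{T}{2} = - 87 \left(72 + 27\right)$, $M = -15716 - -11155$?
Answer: $-21000$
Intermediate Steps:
$M = -4561$ ($M = -15716 + 11155 = -4561$)
$T = -17226$ ($T = 2 \left(- 87 \left(72 + 27\right)\right) = 2 \left(\left(-87\right) 99\right) = 2 \left(-8613\right) = -17226$)
$\left(M + T\right) + 787 = \left(-4561 - 17226\right) + 787 = -21787 + 787 = -21000$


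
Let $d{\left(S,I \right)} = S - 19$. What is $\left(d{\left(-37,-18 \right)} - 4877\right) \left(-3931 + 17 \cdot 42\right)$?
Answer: $15869461$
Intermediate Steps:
$d{\left(S,I \right)} = -19 + S$
$\left(d{\left(-37,-18 \right)} - 4877\right) \left(-3931 + 17 \cdot 42\right) = \left(\left(-19 - 37\right) - 4877\right) \left(-3931 + 17 \cdot 42\right) = \left(-56 - 4877\right) \left(-3931 + 714\right) = \left(-4933\right) \left(-3217\right) = 15869461$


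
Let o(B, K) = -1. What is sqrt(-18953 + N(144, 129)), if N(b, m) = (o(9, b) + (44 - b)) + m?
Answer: 5*I*sqrt(757) ≈ 137.57*I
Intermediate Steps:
N(b, m) = 43 + m - b (N(b, m) = (-1 + (44 - b)) + m = (43 - b) + m = 43 + m - b)
sqrt(-18953 + N(144, 129)) = sqrt(-18953 + (43 + 129 - 1*144)) = sqrt(-18953 + (43 + 129 - 144)) = sqrt(-18953 + 28) = sqrt(-18925) = 5*I*sqrt(757)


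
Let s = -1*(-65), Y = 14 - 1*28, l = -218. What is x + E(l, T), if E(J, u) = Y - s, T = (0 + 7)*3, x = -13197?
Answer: -13276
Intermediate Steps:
Y = -14 (Y = 14 - 28 = -14)
s = 65
T = 21 (T = 7*3 = 21)
E(J, u) = -79 (E(J, u) = -14 - 1*65 = -14 - 65 = -79)
x + E(l, T) = -13197 - 79 = -13276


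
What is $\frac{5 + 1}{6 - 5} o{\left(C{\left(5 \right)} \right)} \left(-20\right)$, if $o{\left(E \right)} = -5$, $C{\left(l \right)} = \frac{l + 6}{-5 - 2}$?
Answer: $600$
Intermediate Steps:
$C{\left(l \right)} = - \frac{6}{7} - \frac{l}{7}$ ($C{\left(l \right)} = \frac{6 + l}{-7} = \left(6 + l\right) \left(- \frac{1}{7}\right) = - \frac{6}{7} - \frac{l}{7}$)
$\frac{5 + 1}{6 - 5} o{\left(C{\left(5 \right)} \right)} \left(-20\right) = \frac{5 + 1}{6 - 5} \left(-5\right) \left(-20\right) = \frac{6}{1} \left(-5\right) \left(-20\right) = 6 \cdot 1 \left(-5\right) \left(-20\right) = 6 \left(-5\right) \left(-20\right) = \left(-30\right) \left(-20\right) = 600$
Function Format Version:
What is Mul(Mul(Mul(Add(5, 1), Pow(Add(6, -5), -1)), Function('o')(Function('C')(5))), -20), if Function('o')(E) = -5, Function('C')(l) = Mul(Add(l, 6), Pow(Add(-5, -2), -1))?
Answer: 600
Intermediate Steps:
Function('C')(l) = Add(Rational(-6, 7), Mul(Rational(-1, 7), l)) (Function('C')(l) = Mul(Add(6, l), Pow(-7, -1)) = Mul(Add(6, l), Rational(-1, 7)) = Add(Rational(-6, 7), Mul(Rational(-1, 7), l)))
Mul(Mul(Mul(Add(5, 1), Pow(Add(6, -5), -1)), Function('o')(Function('C')(5))), -20) = Mul(Mul(Mul(Add(5, 1), Pow(Add(6, -5), -1)), -5), -20) = Mul(Mul(Mul(6, Pow(1, -1)), -5), -20) = Mul(Mul(Mul(6, 1), -5), -20) = Mul(Mul(6, -5), -20) = Mul(-30, -20) = 600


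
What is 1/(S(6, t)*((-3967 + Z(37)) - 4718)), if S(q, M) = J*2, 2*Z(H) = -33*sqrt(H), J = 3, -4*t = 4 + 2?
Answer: -1930/100558869 + 11*sqrt(37)/301676607 ≈ -1.8971e-5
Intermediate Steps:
t = -3/2 (t = -(4 + 2)/4 = -1/4*6 = -3/2 ≈ -1.5000)
Z(H) = -33*sqrt(H)/2 (Z(H) = (-33*sqrt(H))/2 = -33*sqrt(H)/2)
S(q, M) = 6 (S(q, M) = 3*2 = 6)
1/(S(6, t)*((-3967 + Z(37)) - 4718)) = 1/(6*((-3967 - 33*sqrt(37)/2) - 4718)) = 1/(6*(-8685 - 33*sqrt(37)/2)) = 1/(-52110 - 99*sqrt(37))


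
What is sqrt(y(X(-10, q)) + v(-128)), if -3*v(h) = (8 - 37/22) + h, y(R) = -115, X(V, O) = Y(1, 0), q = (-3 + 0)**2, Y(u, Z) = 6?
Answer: 17*I*sqrt(1122)/66 ≈ 8.6278*I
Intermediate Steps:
q = 9 (q = (-3)**2 = 9)
X(V, O) = 6
v(h) = -139/66 - h/3 (v(h) = -((8 - 37/22) + h)/3 = -(139/22 + h)/3 = -139/66 - h/3)
sqrt(y(X(-10, q)) + v(-128)) = sqrt(-115 + (-139/66 - 1/3*(-128))) = sqrt(-115 + (-139/66 + 128/3)) = sqrt(-115 + 2677/66) = sqrt(-4913/66) = 17*I*sqrt(1122)/66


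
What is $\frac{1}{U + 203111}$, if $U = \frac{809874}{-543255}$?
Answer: $\frac{181085}{36780085477} \approx 4.9235 \cdot 10^{-6}$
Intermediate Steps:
$U = - \frac{269958}{181085}$ ($U = 809874 \left(- \frac{1}{543255}\right) = - \frac{269958}{181085} \approx -1.4908$)
$\frac{1}{U + 203111} = \frac{1}{- \frac{269958}{181085} + 203111} = \frac{1}{\frac{36780085477}{181085}} = \frac{181085}{36780085477}$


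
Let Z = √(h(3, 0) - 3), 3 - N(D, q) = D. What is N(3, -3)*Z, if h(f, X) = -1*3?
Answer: 0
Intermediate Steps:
h(f, X) = -3
N(D, q) = 3 - D
Z = I*√6 (Z = √(-3 - 3) = √(-6) = I*√6 ≈ 2.4495*I)
N(3, -3)*Z = (3 - 1*3)*(I*√6) = (3 - 3)*(I*√6) = 0*(I*√6) = 0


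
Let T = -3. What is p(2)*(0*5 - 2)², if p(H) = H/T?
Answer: -8/3 ≈ -2.6667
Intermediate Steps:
p(H) = -H/3 (p(H) = H/(-3) = H*(-⅓) = -H/3)
p(2)*(0*5 - 2)² = (-⅓*2)*(0*5 - 2)² = -2*(0 - 2)²/3 = -⅔*(-2)² = -⅔*4 = -8/3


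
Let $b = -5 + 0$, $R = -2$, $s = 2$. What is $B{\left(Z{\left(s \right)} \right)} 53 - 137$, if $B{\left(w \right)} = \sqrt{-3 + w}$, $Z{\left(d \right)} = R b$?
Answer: $-137 + 53 \sqrt{7} \approx 3.2248$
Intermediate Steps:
$b = -5$
$Z{\left(d \right)} = 10$ ($Z{\left(d \right)} = \left(-2\right) \left(-5\right) = 10$)
$B{\left(Z{\left(s \right)} \right)} 53 - 137 = \sqrt{-3 + 10} \cdot 53 - 137 = \sqrt{7} \cdot 53 - 137 = 53 \sqrt{7} - 137 = -137 + 53 \sqrt{7}$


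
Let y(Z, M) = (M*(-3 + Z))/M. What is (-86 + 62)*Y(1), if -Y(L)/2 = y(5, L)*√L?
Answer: 96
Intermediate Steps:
y(Z, M) = -3 + Z
Y(L) = -4*√L (Y(L) = -2*(-3 + 5)*√L = -4*√L)
(-86 + 62)*Y(1) = (-86 + 62)*(-4*√1) = -(-96) = -24*(-4) = 96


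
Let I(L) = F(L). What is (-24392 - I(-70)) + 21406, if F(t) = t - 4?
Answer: -2912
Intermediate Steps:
F(t) = -4 + t
I(L) = -4 + L
(-24392 - I(-70)) + 21406 = (-24392 - (-4 - 70)) + 21406 = (-24392 - 1*(-74)) + 21406 = (-24392 + 74) + 21406 = -24318 + 21406 = -2912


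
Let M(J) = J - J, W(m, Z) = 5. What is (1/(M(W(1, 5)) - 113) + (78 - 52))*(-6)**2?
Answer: 105732/113 ≈ 935.68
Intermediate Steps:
M(J) = 0
(1/(M(W(1, 5)) - 113) + (78 - 52))*(-6)**2 = (1/(0 - 113) + (78 - 52))*(-6)**2 = (1/(-113) + 26)*36 = (-1/113 + 26)*36 = (2937/113)*36 = 105732/113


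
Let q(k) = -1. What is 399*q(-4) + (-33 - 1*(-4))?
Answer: -428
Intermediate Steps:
399*q(-4) + (-33 - 1*(-4)) = 399*(-1) + (-33 - 1*(-4)) = -399 + (-33 + 4) = -399 - 29 = -428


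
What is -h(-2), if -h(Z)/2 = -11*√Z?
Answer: -22*I*√2 ≈ -31.113*I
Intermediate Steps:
h(Z) = 22*√Z (h(Z) = -(-22)*√Z = 22*√Z)
-h(-2) = -22*√(-2) = -22*I*√2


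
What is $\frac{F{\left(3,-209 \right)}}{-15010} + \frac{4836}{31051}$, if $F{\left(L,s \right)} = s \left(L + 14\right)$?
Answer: $\frac{9626977}{24530290} \approx 0.39245$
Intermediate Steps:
$F{\left(L,s \right)} = s \left(14 + L\right)$
$\frac{F{\left(3,-209 \right)}}{-15010} + \frac{4836}{31051} = \frac{\left(-209\right) \left(14 + 3\right)}{-15010} + \frac{4836}{31051} = \left(-209\right) 17 \left(- \frac{1}{15010}\right) + 4836 \cdot \frac{1}{31051} = \left(-3553\right) \left(- \frac{1}{15010}\right) + \frac{4836}{31051} = \frac{187}{790} + \frac{4836}{31051} = \frac{9626977}{24530290}$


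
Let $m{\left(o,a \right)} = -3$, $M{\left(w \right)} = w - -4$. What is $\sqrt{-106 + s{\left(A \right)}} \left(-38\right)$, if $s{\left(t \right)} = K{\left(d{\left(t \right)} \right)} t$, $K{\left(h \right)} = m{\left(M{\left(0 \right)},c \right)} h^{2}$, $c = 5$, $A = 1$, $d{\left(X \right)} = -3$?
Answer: $- 38 i \sqrt{133} \approx - 438.24 i$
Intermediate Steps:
$M{\left(w \right)} = 4 + w$ ($M{\left(w \right)} = w + 4 = 4 + w$)
$K{\left(h \right)} = - 3 h^{2}$
$s{\left(t \right)} = - 27 t$ ($s{\left(t \right)} = - 3 \left(-3\right)^{2} t = \left(-3\right) 9 t = - 27 t$)
$\sqrt{-106 + s{\left(A \right)}} \left(-38\right) = \sqrt{-106 - 27} \left(-38\right) = \sqrt{-133} \left(-38\right) = i \sqrt{133} \left(-38\right) = - 38 i \sqrt{133}$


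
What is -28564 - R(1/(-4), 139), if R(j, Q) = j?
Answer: -114255/4 ≈ -28564.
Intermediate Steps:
-28564 - R(1/(-4), 139) = -28564 - 1/(-4) = -28564 - 1*(-¼) = -28564 + ¼ = -114255/4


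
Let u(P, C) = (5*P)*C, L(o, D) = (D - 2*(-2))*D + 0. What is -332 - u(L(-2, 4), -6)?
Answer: 628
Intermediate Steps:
L(o, D) = D*(4 + D) (L(o, D) = (D + 4)*D + 0 = (4 + D)*D + 0 = D*(4 + D) + 0 = D*(4 + D))
u(P, C) = 5*C*P
-332 - u(L(-2, 4), -6) = -332 - 5*(-6)*4*(4 + 4) = -332 - 5*(-6)*4*8 = -332 - 5*(-6)*32 = -332 - 1*(-960) = -332 + 960 = 628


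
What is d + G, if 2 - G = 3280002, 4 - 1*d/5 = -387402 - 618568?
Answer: 1749870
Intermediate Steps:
d = 5029870 (d = 20 - 5*(-387402 - 618568) = 20 - 5*(-1005970) = 20 + 5029850 = 5029870)
G = -3280000 (G = 2 - 1*3280002 = 2 - 3280002 = -3280000)
d + G = 5029870 - 3280000 = 1749870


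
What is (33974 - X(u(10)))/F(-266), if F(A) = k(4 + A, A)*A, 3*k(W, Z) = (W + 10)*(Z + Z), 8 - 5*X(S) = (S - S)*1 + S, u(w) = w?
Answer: -3539/1238230 ≈ -0.0028581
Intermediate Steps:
X(S) = 8/5 - S/5 (X(S) = 8/5 - ((S - S)*1 + S)/5 = 8/5 - (0*1 + S)/5 = 8/5 - (0 + S)/5 = 8/5 - S/5)
k(W, Z) = 2*Z*(10 + W)/3 (k(W, Z) = ((W + 10)*(Z + Z))/3 = ((10 + W)*(2*Z))/3 = (2*Z*(10 + W))/3 = 2*Z*(10 + W)/3)
F(A) = 2*A**2*(14 + A)/3 (F(A) = (2*A*(10 + (4 + A))/3)*A = (2*A*(14 + A)/3)*A = 2*A**2*(14 + A)/3)
(33974 - X(u(10)))/F(-266) = (33974 - (8/5 - 1/5*10))/(((2/3)*(-266)**2*(14 - 266))) = (33974 - (8/5 - 2))/(((2/3)*70756*(-252))) = (33974 - 1*(-2/5))/(-11887008) = (33974 + 2/5)*(-1/11887008) = (169872/5)*(-1/11887008) = -3539/1238230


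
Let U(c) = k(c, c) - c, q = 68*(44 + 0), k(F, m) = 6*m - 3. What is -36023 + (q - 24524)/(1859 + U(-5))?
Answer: -65979645/1831 ≈ -36035.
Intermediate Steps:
k(F, m) = -3 + 6*m
q = 2992 (q = 68*44 = 2992)
U(c) = -3 + 5*c (U(c) = (-3 + 6*c) - c = -3 + 5*c)
-36023 + (q - 24524)/(1859 + U(-5)) = -36023 + (2992 - 24524)/(1859 + (-3 + 5*(-5))) = -36023 - 21532/(1859 + (-3 - 25)) = -36023 - 21532/(1859 - 28) = -36023 - 21532/1831 = -65979645/1831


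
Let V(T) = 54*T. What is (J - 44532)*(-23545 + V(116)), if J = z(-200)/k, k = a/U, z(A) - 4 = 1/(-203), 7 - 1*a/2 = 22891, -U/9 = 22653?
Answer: 2382342488906787/3096968 ≈ 7.6925e+8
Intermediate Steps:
U = -203877 (U = -9*22653 = -203877)
a = -45768 (a = 14 - 2*22891 = 14 - 45782 = -45768)
z(A) = 811/203 (z(A) = 4 + 1/(-203) = 4 - 1/203 = 811/203)
k = 15256/67959 (k = -45768/(-203877) = -45768*(-1/203877) = 15256/67959 ≈ 0.22449)
J = 55114749/3096968 (J = 811/(203*(15256/67959)) = (811/203)*(67959/15256) = 55114749/3096968 ≈ 17.796)
(J - 44532)*(-23545 + V(116)) = (55114749/3096968 - 44532)*(-23545 + 54*116) = -137859064227*(-23545 + 6264)/3096968 = -137859064227/3096968*(-17281) = 2382342488906787/3096968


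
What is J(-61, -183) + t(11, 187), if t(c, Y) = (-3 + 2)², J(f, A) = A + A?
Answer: -365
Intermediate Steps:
J(f, A) = 2*A
t(c, Y) = 1 (t(c, Y) = (-1)² = 1)
J(-61, -183) + t(11, 187) = 2*(-183) + 1 = -366 + 1 = -365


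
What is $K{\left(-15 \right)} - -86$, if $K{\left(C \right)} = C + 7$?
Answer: $78$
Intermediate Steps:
$K{\left(C \right)} = 7 + C$
$K{\left(-15 \right)} - -86 = \left(7 - 15\right) - -86 = -8 + 86 = 78$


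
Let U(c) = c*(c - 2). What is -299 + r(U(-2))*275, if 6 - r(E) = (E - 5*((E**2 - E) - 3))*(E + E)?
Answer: 1132151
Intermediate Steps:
U(c) = c*(-2 + c)
r(E) = 6 - 2*E*(15 - 5*E**2 + 6*E) (r(E) = 6 - (E - 5*((E**2 - E) - 3))*(E + E) = 6 - (E - 5*(-3 + E**2 - E))*2*E = 6 - (E + (15 - 5*E**2 + 5*E))*2*E = 6 - (15 - 5*E**2 + 6*E)*2*E = 6 - 2*E*(15 - 5*E**2 + 6*E))
-299 + r(U(-2))*275 = -299 + (6 - (-60)*(-2 - 2) - 12*4*(-2 - 2)**2 + 10*(-2*(-2 - 2))**3)*275 = -299 + (6 - (-60)*(-4) - 12*(-2*(-4))**2 + 10*(-2*(-4))**3)*275 = -299 + (6 - 30*8 - 12*8**2 + 10*8**3)*275 = -299 + (6 - 240 - 12*64 + 10*512)*275 = -299 + (6 - 240 - 768 + 5120)*275 = -299 + 4118*275 = -299 + 1132450 = 1132151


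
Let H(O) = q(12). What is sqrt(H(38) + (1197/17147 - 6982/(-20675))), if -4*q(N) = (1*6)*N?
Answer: I*sqrt(88441198615993249)/70902845 ≈ 4.1943*I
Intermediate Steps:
q(N) = -3*N/2 (q(N) = -1*6*N/4 = -3*N/2)
H(O) = -18 (H(O) = -3/2*12 = -18)
sqrt(H(38) + (1197/17147 - 6982/(-20675))) = sqrt(-18 + (1197/17147 - 6982/(-20675))) = sqrt(-18 + (1197*(1/17147) - 6982*(-1/20675))) = sqrt(-18 + (1197/17147 + 6982/20675)) = sqrt(-18 + 144468329/354514225) = sqrt(-6236787721/354514225) = I*sqrt(88441198615993249)/70902845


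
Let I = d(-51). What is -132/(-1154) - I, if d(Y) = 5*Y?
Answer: 147201/577 ≈ 255.11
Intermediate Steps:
I = -255 (I = 5*(-51) = -255)
-132/(-1154) - I = -132/(-1154) - 1*(-255) = -132*(-1/1154) + 255 = 66/577 + 255 = 147201/577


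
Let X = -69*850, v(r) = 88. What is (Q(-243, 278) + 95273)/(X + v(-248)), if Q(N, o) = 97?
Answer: -47685/29281 ≈ -1.6285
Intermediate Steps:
X = -58650
(Q(-243, 278) + 95273)/(X + v(-248)) = (97 + 95273)/(-58650 + 88) = 95370/(-58562) = 95370*(-1/58562) = -47685/29281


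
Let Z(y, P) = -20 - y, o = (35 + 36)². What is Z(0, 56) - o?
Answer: -5061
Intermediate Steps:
o = 5041 (o = 71² = 5041)
Z(0, 56) - o = (-20 - 1*0) - 1*5041 = (-20 + 0) - 5041 = -20 - 5041 = -5061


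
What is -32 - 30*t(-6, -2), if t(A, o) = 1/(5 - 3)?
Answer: -47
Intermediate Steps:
t(A, o) = ½ (t(A, o) = 1/2 = ½)
-32 - 30*t(-6, -2) = -32 - 30*½ = -32 - 15 = -47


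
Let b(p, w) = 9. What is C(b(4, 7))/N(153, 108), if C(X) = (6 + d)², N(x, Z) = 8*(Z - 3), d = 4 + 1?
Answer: 121/840 ≈ 0.14405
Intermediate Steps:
d = 5
N(x, Z) = -24 + 8*Z (N(x, Z) = 8*(-3 + Z) = -24 + 8*Z)
C(X) = 121 (C(X) = (6 + 5)² = 11² = 121)
C(b(4, 7))/N(153, 108) = 121/(-24 + 8*108) = 121/(-24 + 864) = 121/840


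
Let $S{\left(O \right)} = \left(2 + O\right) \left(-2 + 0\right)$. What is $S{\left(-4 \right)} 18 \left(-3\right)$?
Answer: $-216$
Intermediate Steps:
$S{\left(O \right)} = -4 - 2 O$ ($S{\left(O \right)} = \left(2 + O\right) \left(-2\right) = -4 - 2 O$)
$S{\left(-4 \right)} 18 \left(-3\right) = \left(-4 - -8\right) 18 \left(-3\right) = \left(-4 + 8\right) 18 \left(-3\right) = 4 \cdot 18 \left(-3\right) = 72 \left(-3\right) = -216$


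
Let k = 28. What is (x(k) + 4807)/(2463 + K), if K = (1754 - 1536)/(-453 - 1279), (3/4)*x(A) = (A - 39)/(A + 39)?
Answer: 836697158/428702649 ≈ 1.9517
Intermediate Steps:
x(A) = 4*(-39 + A)/(3*(39 + A)) (x(A) = 4*((A - 39)/(A + 39))/3 = 4*((-39 + A)/(39 + A))/3 = 4*(-39 + A)/(3*(39 + A)))
K = -109/866 (K = 218/(-1732) = 218*(-1/1732) = -109/866 ≈ -0.12587)
(x(k) + 4807)/(2463 + K) = (4*(-39 + 28)/(3*(39 + 28)) + 4807)/(2463 - 109/866) = ((4/3)*(-11)/67 + 4807)/(2132849/866) = ((4/3)*(1/67)*(-11) + 4807)*(866/2132849) = (-44/201 + 4807)*(866/2132849) = (966163/201)*(866/2132849) = 836697158/428702649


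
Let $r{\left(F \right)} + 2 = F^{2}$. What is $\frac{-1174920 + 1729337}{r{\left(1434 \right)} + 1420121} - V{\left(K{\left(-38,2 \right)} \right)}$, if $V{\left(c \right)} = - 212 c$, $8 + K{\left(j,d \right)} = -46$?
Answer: $- \frac{39798131383}{3476475} \approx -11448.0$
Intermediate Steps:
$K{\left(j,d \right)} = -54$ ($K{\left(j,d \right)} = -8 - 46 = -54$)
$r{\left(F \right)} = -2 + F^{2}$
$\frac{-1174920 + 1729337}{r{\left(1434 \right)} + 1420121} - V{\left(K{\left(-38,2 \right)} \right)} = \frac{-1174920 + 1729337}{\left(-2 + 1434^{2}\right) + 1420121} - \left(-212\right) \left(-54\right) = \frac{554417}{\left(-2 + 2056356\right) + 1420121} - 11448 = \frac{554417}{2056354 + 1420121} - 11448 = \frac{554417}{3476475} - 11448 = - \frac{39798131383}{3476475}$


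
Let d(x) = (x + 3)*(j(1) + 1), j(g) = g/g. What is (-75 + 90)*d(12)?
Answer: 450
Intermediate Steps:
j(g) = 1
d(x) = 6 + 2*x (d(x) = (x + 3)*(1 + 1) = (3 + x)*2 = 6 + 2*x)
(-75 + 90)*d(12) = (-75 + 90)*(6 + 2*12) = 15*(6 + 24) = 15*30 = 450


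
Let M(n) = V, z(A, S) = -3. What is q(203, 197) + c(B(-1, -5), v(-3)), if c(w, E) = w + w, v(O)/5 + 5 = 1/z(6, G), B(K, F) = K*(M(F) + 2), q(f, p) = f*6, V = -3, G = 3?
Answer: 1220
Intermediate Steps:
M(n) = -3
q(f, p) = 6*f
B(K, F) = -K (B(K, F) = K*(-3 + 2) = K*(-1) = -K)
v(O) = -80/3 (v(O) = -25 + 5/(-3) = -25 + 5*(-⅓) = -25 - 5/3 = -80/3)
c(w, E) = 2*w
q(203, 197) + c(B(-1, -5), v(-3)) = 6*203 + 2*(-1*(-1)) = 1218 + 2*1 = 1218 + 2 = 1220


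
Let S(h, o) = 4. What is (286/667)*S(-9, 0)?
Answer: 1144/667 ≈ 1.7151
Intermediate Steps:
(286/667)*S(-9, 0) = (286/667)*4 = 1144/667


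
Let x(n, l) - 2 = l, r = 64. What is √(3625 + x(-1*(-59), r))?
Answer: √3691 ≈ 60.754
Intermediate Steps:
x(n, l) = 2 + l
√(3625 + x(-1*(-59), r)) = √(3625 + (2 + 64)) = √(3625 + 66) = √3691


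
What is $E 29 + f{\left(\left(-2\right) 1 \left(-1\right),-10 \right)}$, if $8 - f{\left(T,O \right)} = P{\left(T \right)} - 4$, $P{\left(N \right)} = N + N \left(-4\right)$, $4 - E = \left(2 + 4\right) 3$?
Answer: $-388$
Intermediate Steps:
$E = -14$ ($E = 4 - \left(2 + 4\right) 3 = 4 - 6 \cdot 3 = 4 - 18 = -14$)
$P{\left(N \right)} = - 3 N$ ($P{\left(N \right)} = N - 4 N = - 3 N$)
$f{\left(T,O \right)} = 12 + 3 T$ ($f{\left(T,O \right)} = 8 - \left(- 3 T - 4\right) = 8 - \left(-4 - 3 T\right) = 8 + \left(4 + 3 T\right) = 12 + 3 T$)
$E 29 + f{\left(\left(-2\right) 1 \left(-1\right),-10 \right)} = \left(-14\right) 29 + \left(12 + 3 \left(-2\right) 1 \left(-1\right)\right) = -406 + \left(12 + 3 \left(\left(-2\right) \left(-1\right)\right)\right) = -406 + \left(12 + 3 \cdot 2\right) = -406 + \left(12 + 6\right) = -406 + 18 = -388$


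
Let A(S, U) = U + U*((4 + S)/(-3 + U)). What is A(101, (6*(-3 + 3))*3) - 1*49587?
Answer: -49587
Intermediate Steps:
A(S, U) = U + U*(4 + S)/(-3 + U) (A(S, U) = U + U*((4 + S)/(-3 + U)) = U + U*(4 + S)/(-3 + U))
A(101, (6*(-3 + 3))*3) - 1*49587 = ((6*(-3 + 3))*3)*(1 + 101 + (6*(-3 + 3))*3)/(-3 + (6*(-3 + 3))*3) - 1*49587 = ((6*0)*3)*(1 + 101 + (6*0)*3)/(-3 + (6*0)*3) - 49587 = (0*3)*(1 + 101 + 0*3)/(-3 + 0*3) - 49587 = 0*(1 + 101 + 0)/(-3 + 0) - 49587 = 0*102/(-3) - 49587 = 0*(-⅓)*102 - 49587 = 0 - 49587 = -49587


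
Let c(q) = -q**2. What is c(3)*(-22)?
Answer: 198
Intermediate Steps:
c(3)*(-22) = -1*3**2*(-22) = -1*9*(-22) = -9*(-22) = 198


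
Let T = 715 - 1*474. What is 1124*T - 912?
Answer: 269972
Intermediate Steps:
T = 241 (T = 715 - 474 = 241)
1124*T - 912 = 1124*241 - 912 = 270884 - 912 = 269972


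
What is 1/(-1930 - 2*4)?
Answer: -1/1938 ≈ -0.00051600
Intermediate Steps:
1/(-1930 - 2*4) = 1/(-1930 - 8) = 1/(-1938) = -1/1938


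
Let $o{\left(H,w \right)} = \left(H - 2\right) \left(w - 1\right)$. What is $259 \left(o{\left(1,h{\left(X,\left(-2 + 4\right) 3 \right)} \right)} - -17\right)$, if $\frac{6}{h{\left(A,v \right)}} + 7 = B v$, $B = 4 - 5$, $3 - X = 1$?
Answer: $\frac{62160}{13} \approx 4781.5$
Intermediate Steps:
$X = 2$ ($X = 3 - 1 = 2$)
$B = -1$
$h{\left(A,v \right)} = \frac{6}{-7 - v}$
$o{\left(H,w \right)} = \left(-1 + w\right) \left(-2 + H\right)$ ($o{\left(H,w \right)} = \left(-2 + H\right) \left(-1 + w\right) = \left(-1 + w\right) \left(-2 + H\right)$)
$259 \left(o{\left(1,h{\left(X,\left(-2 + 4\right) 3 \right)} \right)} - -17\right) = 259 \left(\left(2 - 1 - 2 \left(- \frac{6}{7 + \left(-2 + 4\right) 3}\right) + 1 \left(- \frac{6}{7 + \left(-2 + 4\right) 3}\right)\right) - -17\right) = 259 \left(\left(2 - 1 - 2 \left(- \frac{6}{7 + 2 \cdot 3}\right) + 1 \left(- \frac{6}{7 + 2 \cdot 3}\right)\right) + 17\right) = 259 \left(\left(2 - 1 - 2 \left(- \frac{6}{7 + 6}\right) + 1 \left(- \frac{6}{7 + 6}\right)\right) + 17\right) = 259 \left(\left(2 - 1 - 2 \left(- \frac{6}{13}\right) + 1 \left(- \frac{6}{13}\right)\right) + 17\right) = 259 \left(\left(2 - 1 - 2 \left(\left(-6\right) \frac{1}{13}\right) + 1 \left(\left(-6\right) \frac{1}{13}\right)\right) + 17\right) = 259 \left(\left(2 - 1 - - \frac{12}{13} + 1 \left(- \frac{6}{13}\right)\right) + 17\right) = 259 \left(\left(2 - 1 + \frac{12}{13} - \frac{6}{13}\right) + 17\right) = 259 \left(\frac{19}{13} + 17\right) = 259 \cdot \frac{240}{13} = \frac{62160}{13}$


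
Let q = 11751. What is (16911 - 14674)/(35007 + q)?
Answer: 2237/46758 ≈ 0.047842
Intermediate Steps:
(16911 - 14674)/(35007 + q) = (16911 - 14674)/(35007 + 11751) = 2237/46758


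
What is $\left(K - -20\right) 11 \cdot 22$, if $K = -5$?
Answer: $3630$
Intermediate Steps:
$\left(K - -20\right) 11 \cdot 22 = \left(-5 - -20\right) 11 \cdot 22 = \left(-5 + 20\right) 11 \cdot 22 = 15 \cdot 11 \cdot 22 = 165 \cdot 22 = 3630$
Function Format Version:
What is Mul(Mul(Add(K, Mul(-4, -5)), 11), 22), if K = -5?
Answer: 3630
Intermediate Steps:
Mul(Mul(Add(K, Mul(-4, -5)), 11), 22) = Mul(Mul(Add(-5, Mul(-4, -5)), 11), 22) = Mul(Mul(Add(-5, 20), 11), 22) = Mul(Mul(15, 11), 22) = Mul(165, 22) = 3630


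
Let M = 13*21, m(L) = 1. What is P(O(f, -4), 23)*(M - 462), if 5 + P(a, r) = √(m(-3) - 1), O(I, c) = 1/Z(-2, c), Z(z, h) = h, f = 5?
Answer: 945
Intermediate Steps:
M = 273
O(I, c) = 1/c
P(a, r) = -5 (P(a, r) = -5 + √(1 - 1) = -5 + √0 = -5 + 0 = -5)
P(O(f, -4), 23)*(M - 462) = -5*(273 - 462) = -5*(-189) = 945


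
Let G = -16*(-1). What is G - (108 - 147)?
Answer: 55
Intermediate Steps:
G = 16
G - (108 - 147) = 16 - (108 - 147) = 16 - 1*(-39) = 16 + 39 = 55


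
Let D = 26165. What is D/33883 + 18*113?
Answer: 68944187/33883 ≈ 2034.8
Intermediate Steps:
D/33883 + 18*113 = 26165/33883 + 18*113 = 26165*(1/33883) + 2034 = 26165/33883 + 2034 = 68944187/33883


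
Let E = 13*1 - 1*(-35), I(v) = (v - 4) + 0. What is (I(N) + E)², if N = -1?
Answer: 1849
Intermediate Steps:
I(v) = -4 + v (I(v) = (-4 + v) + 0 = -4 + v)
E = 48 (E = 13 + 35 = 48)
(I(N) + E)² = ((-4 - 1) + 48)² = (-5 + 48)² = 43² = 1849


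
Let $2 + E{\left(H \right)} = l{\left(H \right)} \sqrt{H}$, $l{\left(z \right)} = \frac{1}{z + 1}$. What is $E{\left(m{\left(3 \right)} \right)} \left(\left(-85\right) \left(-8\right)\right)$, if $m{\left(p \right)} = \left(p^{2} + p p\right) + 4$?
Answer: $-1360 + \frac{680 \sqrt{22}}{23} \approx -1221.3$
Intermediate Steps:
$m{\left(p \right)} = 4 + 2 p^{2}$ ($m{\left(p \right)} = \left(p^{2} + p^{2}\right) + 4 = 2 p^{2} + 4 = 4 + 2 p^{2}$)
$l{\left(z \right)} = \frac{1}{1 + z}$
$E{\left(H \right)} = -2 + \frac{\sqrt{H}}{1 + H}$
$E{\left(m{\left(3 \right)} \right)} \left(\left(-85\right) \left(-8\right)\right) = \frac{-2 + \sqrt{4 + 2 \cdot 3^{2}} - 2 \left(4 + 2 \cdot 3^{2}\right)}{1 + \left(4 + 2 \cdot 3^{2}\right)} \left(\left(-85\right) \left(-8\right)\right) = \frac{-2 + \sqrt{4 + 2 \cdot 9} - 2 \left(4 + 2 \cdot 9\right)}{1 + \left(4 + 2 \cdot 9\right)} 680 = \frac{-2 + \sqrt{4 + 18} - 2 \left(4 + 18\right)}{1 + \left(4 + 18\right)} 680 = \frac{-2 + \sqrt{22} - 44}{1 + 22} \cdot 680 = \frac{-2 + \sqrt{22} - 44}{23} \cdot 680 = \frac{-46 + \sqrt{22}}{23} \cdot 680 = \left(-2 + \frac{\sqrt{22}}{23}\right) 680 = -1360 + \frac{680 \sqrt{22}}{23}$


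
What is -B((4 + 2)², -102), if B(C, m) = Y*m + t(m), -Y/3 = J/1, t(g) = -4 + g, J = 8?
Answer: -2342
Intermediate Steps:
Y = -24 (Y = -24/1 = -24 ≈ -24.000)
B(C, m) = -4 - 23*m (B(C, m) = -24*m + (-4 + m) = -4 - 23*m)
-B((4 + 2)², -102) = -(-4 - 23*(-102)) = -(-4 + 2346) = -1*2342 = -2342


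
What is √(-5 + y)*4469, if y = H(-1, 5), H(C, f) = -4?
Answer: 13407*I ≈ 13407.0*I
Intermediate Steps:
y = -4
√(-5 + y)*4469 = √(-5 - 4)*4469 = √(-9)*4469 = (3*I)*4469 = 13407*I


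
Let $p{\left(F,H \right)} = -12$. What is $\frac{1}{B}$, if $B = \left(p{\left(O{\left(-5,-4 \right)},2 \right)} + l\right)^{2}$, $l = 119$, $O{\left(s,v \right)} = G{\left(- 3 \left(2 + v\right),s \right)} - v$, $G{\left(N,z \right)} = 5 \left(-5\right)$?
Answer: $\frac{1}{11449} \approx 8.7344 \cdot 10^{-5}$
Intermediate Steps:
$G{\left(N,z \right)} = -25$
$O{\left(s,v \right)} = -25 - v$
$B = 11449$ ($B = \left(-12 + 119\right)^{2} = 107^{2} = 11449$)
$\frac{1}{B} = \frac{1}{11449}$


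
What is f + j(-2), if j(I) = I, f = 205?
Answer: 203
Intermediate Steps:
f + j(-2) = 205 - 2 = 203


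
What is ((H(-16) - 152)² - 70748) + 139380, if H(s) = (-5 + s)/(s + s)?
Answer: 93733817/1024 ≈ 91537.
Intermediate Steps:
H(s) = (-5 + s)/(2*s) (H(s) = (-5 + s)/((2*s)) = (-5 + s)*(1/(2*s)) = (-5 + s)/(2*s))
((H(-16) - 152)² - 70748) + 139380 = (((½)*(-5 - 16)/(-16) - 152)² - 70748) + 139380 = (((½)*(-1/16)*(-21) - 152)² - 70748) + 139380 = ((21/32 - 152)² - 70748) + 139380 = ((-4843/32)² - 70748) + 139380 = (23454649/1024 - 70748) + 139380 = -48991303/1024 + 139380 = 93733817/1024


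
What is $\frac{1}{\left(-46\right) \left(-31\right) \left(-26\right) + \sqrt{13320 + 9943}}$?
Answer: $- \frac{37076}{1374606513} - \frac{\sqrt{23263}}{1374606513} \approx -2.7083 \cdot 10^{-5}$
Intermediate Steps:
$\frac{1}{\left(-46\right) \left(-31\right) \left(-26\right) + \sqrt{13320 + 9943}} = \frac{1}{1426 \left(-26\right) + \sqrt{23263}} = \frac{1}{-37076 + \sqrt{23263}}$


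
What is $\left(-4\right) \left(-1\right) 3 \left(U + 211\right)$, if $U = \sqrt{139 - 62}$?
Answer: $2532 + 12 \sqrt{77} \approx 2637.3$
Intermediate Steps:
$U = \sqrt{77} \approx 8.775$
$\left(-4\right) \left(-1\right) 3 \left(U + 211\right) = \left(-4\right) \left(-1\right) 3 \left(\sqrt{77} + 211\right) = 4 \cdot 3 \left(211 + \sqrt{77}\right) = 12 \left(211 + \sqrt{77}\right) = 2532 + 12 \sqrt{77}$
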